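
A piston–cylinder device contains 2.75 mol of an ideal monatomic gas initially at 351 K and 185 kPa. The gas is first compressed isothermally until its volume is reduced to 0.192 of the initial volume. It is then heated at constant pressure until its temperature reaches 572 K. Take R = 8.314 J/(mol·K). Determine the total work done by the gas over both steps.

V₁ = nRT₁/P₁ = 2.75×8.314×351/185 = 43.4 L.
Step 1 — Isothermal: T stays 351 K; PV = const ⇒ V₂ = 8.33 L, P₂ = 964 kPa.
ΔU = 0 (ideal gas, T constant).
W = nRT ln(V₂/V₁) = 2.75×8.314×351×ln(0.192) = -13200 J.
Q = ΔU + W = -13200 J.
State after step 1: P = 964 kPa, V = 8.33 L, T = 351 K.
Step 2 — Isobaric: P stays 964 kPa; V/T = const ⇒ T₂ = 572 K, V₂ = 13.6 L.
W = PΔV = 964×(13.6−8.33) kPa·L = 5050 J.
ΔU = nCvΔT = 2.75×12.5×(572−351) = 7580 J.
Q = ΔU + W = nCpΔT = 12600 J.
Net over both steps: W = -8190 J, Q = -611 J, ΔU = 7580 J.

-8190 J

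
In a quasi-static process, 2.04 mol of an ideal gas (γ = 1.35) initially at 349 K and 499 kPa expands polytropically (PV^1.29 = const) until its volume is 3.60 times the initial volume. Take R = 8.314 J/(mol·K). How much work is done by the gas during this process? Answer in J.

6330 J

V₁ = nRT₁/P₁ = 2.04×8.314×349/499 = 11.9 L.
Polytropic n=1.29: T₂ = T₁(V₁/V₂)^(n−1) = 349×(0.278)^0.29 = 241 K; P₂ = P₁(V₁/V₂)^n = 95.6 kPa.
W = (P₁V₁−P₂V₂)/(n−1) = (499×11.9−95.6×42.7)/0.29 = 6330 J.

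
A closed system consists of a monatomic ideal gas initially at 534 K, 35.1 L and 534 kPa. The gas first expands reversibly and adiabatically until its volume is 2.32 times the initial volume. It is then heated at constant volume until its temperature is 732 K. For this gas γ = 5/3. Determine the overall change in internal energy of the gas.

10400 J

n = P₁V₁/(RT₁) = 534×35.1/(8.314×534) = 4.22 mol.
Step 1 — Adiabatic: TV^(γ−1) = const ⇒ T₂ = 534×(0.431)^0.667 = 305 K; PV^γ = const ⇒ P₂ = 131 kPa.
ΔU = nCvΔT = 4.22×12.5×(305−534) = -12100 J.
Q = 0 for an adiabatic process, so W = −ΔU = 12100 J.
State after step 1: P = 131 kPa, V = 81.4 L, T = 305 K.
Step 2 — Isochoric: V stays 81.4 L; P/T = const ⇒ T₂ = 732 K, P₂ = 316 kPa.
W = 0 (no volume change).
ΔU = nCvΔT = 4.22×12.5×(732−305) = 22500 J.
Q = ΔU = 22500 J.
Net over both steps: W = 12100 J, Q = 22500 J, ΔU = 10400 J.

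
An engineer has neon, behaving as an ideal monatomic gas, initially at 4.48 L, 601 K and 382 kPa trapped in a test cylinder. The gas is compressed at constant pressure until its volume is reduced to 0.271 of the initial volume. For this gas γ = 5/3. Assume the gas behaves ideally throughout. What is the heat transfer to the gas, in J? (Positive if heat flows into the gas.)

n = P₁V₁/(RT₁) = 382×4.48/(8.314×601) = 0.342 mol.
Isobaric: P stays 382 kPa; V/T = const ⇒ T₂ = 163 K, V₂ = 1.21 L.
W = PΔV = 382×(1.21−4.48) kPa·L = -1250 J.
ΔU = nCvΔT = 0.342×12.5×(163−601) = -1870 J.
Q = ΔU + W = nCpΔT = -3120 J.

-3120 J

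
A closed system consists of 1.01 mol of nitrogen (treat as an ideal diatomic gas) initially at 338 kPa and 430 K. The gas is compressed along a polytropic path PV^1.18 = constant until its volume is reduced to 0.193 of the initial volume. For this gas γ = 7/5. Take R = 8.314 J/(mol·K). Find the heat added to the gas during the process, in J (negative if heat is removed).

-3800 J

V₁ = nRT₁/P₁ = 1.01×8.314×430/338 = 10.7 L.
Polytropic n=1.18: T₂ = T₁(V₁/V₂)^(n−1) = 430×(5.18)^0.18 = 578 K; P₂ = P₁(V₁/V₂)^n = 2350 kPa.
W = (P₁V₁−P₂V₂)/(n−1) = (338×10.7−2350×2.06)/0.18 = -6910 J.
ΔU = nCvΔT = 1.01×20.8×(578−430) = 3110 J.
Q = ΔU + W = -3800 J.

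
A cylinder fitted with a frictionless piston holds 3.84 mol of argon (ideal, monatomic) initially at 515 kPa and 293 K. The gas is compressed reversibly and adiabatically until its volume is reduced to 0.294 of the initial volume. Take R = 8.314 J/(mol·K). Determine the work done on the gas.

17700 J

V₁ = nRT₁/P₁ = 3.84×8.314×293/515 = 18.2 L.
Adiabatic: TV^(γ−1) = const ⇒ T₂ = 293×(3.40)^0.667 = 663 K; PV^γ = const ⇒ P₂ = 3960 kPa.
ΔU = nCvΔT = 3.84×12.5×(663−293) = 17700 J.
Q = 0 for an adiabatic process, so W = −ΔU = -17700 J.
Work done on the gas = −W_by = 17700 J.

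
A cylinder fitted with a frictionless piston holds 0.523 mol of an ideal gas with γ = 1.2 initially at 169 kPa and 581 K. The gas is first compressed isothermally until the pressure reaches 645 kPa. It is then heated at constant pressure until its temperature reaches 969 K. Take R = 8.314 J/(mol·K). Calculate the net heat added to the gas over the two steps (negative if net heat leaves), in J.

6740 J

V₁ = nRT₁/P₁ = 0.523×8.314×581/169 = 14.9 L.
Step 1 — Isothermal: T stays 581 K; PV = const ⇒ V₂ = 3.92 L, P₂ = 645 kPa.
ΔU = 0 (ideal gas, T constant).
W = nRT ln(V₂/V₁) = 0.523×8.314×581×ln(0.262) = -3380 J.
Q = ΔU + W = -3380 J.
State after step 1: P = 645 kPa, V = 3.92 L, T = 581 K.
Step 2 — Isobaric: P stays 645 kPa; V/T = const ⇒ T₂ = 969 K, V₂ = 6.53 L.
W = PΔV = 645×(6.53−3.92) kPa·L = 1690 J.
ΔU = nCvΔT = 0.523×41.6×(969−581) = 8440 J.
Q = ΔU + W = nCpΔT = 10100 J.
Net over both steps: W = -1700 J, Q = 6740 J, ΔU = 8440 J.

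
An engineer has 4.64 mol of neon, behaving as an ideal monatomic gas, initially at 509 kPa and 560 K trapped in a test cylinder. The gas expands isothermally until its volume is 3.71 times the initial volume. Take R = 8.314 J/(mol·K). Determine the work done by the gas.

28300 J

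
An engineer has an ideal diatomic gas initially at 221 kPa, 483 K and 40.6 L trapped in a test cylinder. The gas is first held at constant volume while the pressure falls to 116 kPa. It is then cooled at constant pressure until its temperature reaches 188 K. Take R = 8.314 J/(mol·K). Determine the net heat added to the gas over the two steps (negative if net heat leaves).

-14900 J

n = P₁V₁/(RT₁) = 221×40.6/(8.314×483) = 2.23 mol.
Step 1 — Isochoric: V stays 40.6 L; P/T = const ⇒ T₂ = 254 K, P₂ = 116 kPa.
W = 0 (no volume change).
ΔU = nCvΔT = 2.23×20.8×(254−483) = -10700 J.
Q = ΔU = -10700 J.
State after step 1: P = 116 kPa, V = 40.6 L, T = 254 K.
Step 2 — Isobaric: P stays 116 kPa; V/T = const ⇒ T₂ = 188 K, V₂ = 30.1 L.
W = PΔV = 116×(30.1−40.6) kPa·L = -1220 J.
ΔU = nCvΔT = 2.23×20.8×(188−254) = -3040 J.
Q = ΔU + W = nCpΔT = -4260 J.
Net over both steps: W = -1220 J, Q = -14900 J, ΔU = -13700 J.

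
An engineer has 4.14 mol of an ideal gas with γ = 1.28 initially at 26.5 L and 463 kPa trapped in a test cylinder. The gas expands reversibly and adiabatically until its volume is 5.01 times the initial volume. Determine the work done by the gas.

T₁ = P₁V₁/(nR) = 463×26.5/(4.14×8.314) = 356 K.
Adiabatic: TV^(γ−1) = const ⇒ T₂ = 356×(0.200)^0.280 = 227 K; PV^γ = const ⇒ P₂ = 58.9 kPa.
ΔU = nCvΔT = 4.14×29.7×(227−356) = -15900 J.
Q = 0 for an adiabatic process, so W = −ΔU = 15900 J.

15900 J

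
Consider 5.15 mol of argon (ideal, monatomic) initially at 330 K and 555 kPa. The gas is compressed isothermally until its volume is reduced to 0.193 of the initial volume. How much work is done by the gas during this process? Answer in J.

-23200 J

V₁ = nRT₁/P₁ = 5.15×8.314×330/555 = 25.5 L.
Isothermal: T stays 330 K; PV = const ⇒ V₂ = 4.91 L, P₂ = 2880 kPa.
W = nRT ln(V₂/V₁) = 5.15×8.314×330×ln(0.193) = -23200 J.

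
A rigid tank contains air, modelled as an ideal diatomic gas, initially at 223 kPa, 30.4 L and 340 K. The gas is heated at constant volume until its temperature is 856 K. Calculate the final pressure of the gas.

561 kPa

Isochoric: V stays 30.4 L; P/T = const ⇒ T₂ = 856 K, P₂ = 561 kPa.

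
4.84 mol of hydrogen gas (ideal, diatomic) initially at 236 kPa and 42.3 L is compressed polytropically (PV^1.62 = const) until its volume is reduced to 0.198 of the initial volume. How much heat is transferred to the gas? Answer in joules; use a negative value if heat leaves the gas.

T₁ = P₁V₁/(nR) = 236×42.3/(4.84×8.314) = 248 K.
Polytropic n=1.62: T₂ = T₁(V₁/V₂)^(n−1) = 248×(5.05)^0.62 = 677 K; P₂ = P₁(V₁/V₂)^n = 3250 kPa.
W = (P₁V₁−P₂V₂)/(n−1) = (236×42.3−3250×8.38)/0.62 = -27800 J.
ΔU = nCvΔT = 4.84×20.8×(677−248) = 43200 J.
Q = ΔU + W = 15300 J.

15300 J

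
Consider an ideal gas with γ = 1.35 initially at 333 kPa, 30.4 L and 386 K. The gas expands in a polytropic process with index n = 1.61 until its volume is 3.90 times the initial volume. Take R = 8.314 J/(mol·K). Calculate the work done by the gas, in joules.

n = P₁V₁/(RT₁) = 333×30.4/(8.314×386) = 3.15 mol.
Polytropic n=1.61: T₂ = T₁(V₁/V₂)^(n−1) = 386×(0.256)^0.61 = 168 K; P₂ = P₁(V₁/V₂)^n = 37.2 kPa.
W = (P₁V₁−P₂V₂)/(n−1) = (333×30.4−37.2×119)/0.61 = 9360 J.

9360 J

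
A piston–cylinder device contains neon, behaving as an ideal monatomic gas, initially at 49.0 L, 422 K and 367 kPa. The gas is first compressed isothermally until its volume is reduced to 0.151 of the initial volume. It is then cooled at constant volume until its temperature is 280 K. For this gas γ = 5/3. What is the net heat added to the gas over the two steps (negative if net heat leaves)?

n = P₁V₁/(RT₁) = 367×49.0/(8.314×422) = 5.13 mol.
Step 1 — Isothermal: T stays 422 K; PV = const ⇒ V₂ = 7.40 L, P₂ = 2430 kPa.
ΔU = 0 (ideal gas, T constant).
W = nRT ln(V₂/V₁) = 5.13×8.314×422×ln(0.151) = -34000 J.
Q = ΔU + W = -34000 J.
State after step 1: P = 2430 kPa, V = 7.40 L, T = 422 K.
Step 2 — Isochoric: V stays 7.40 L; P/T = const ⇒ T₂ = 280 K, P₂ = 1610 kPa.
W = 0 (no volume change).
ΔU = nCvΔT = 5.13×12.5×(280−422) = -9080 J.
Q = ΔU = -9080 J.
Net over both steps: W = -34000 J, Q = -43100 J, ΔU = -9080 J.

-43100 J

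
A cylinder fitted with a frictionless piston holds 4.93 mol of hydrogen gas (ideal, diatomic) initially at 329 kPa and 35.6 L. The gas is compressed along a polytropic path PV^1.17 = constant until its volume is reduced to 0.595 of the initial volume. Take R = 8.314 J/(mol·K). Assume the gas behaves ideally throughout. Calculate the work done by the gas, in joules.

T₁ = P₁V₁/(nR) = 329×35.6/(4.93×8.314) = 286 K.
Polytropic n=1.17: T₂ = T₁(V₁/V₂)^(n−1) = 286×(1.68)^0.17 = 312 K; P₂ = P₁(V₁/V₂)^n = 604 kPa.
W = (P₁V₁−P₂V₂)/(n−1) = (329×35.6−604×21.2)/0.17 = -6360 J.

-6360 J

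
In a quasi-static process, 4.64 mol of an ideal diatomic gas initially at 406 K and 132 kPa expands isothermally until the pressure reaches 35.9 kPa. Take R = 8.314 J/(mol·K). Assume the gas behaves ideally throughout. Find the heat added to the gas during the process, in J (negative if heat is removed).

V₁ = nRT₁/P₁ = 4.64×8.314×406/132 = 119 L.
Isothermal: T stays 406 K; PV = const ⇒ V₂ = 436 L, P₂ = 35.9 kPa.
ΔU = 0 (ideal gas, T constant).
W = nRT ln(V₂/V₁) = 4.64×8.314×406×ln(3.68) = 20400 J.
Q = ΔU + W = 20400 J.

20400 J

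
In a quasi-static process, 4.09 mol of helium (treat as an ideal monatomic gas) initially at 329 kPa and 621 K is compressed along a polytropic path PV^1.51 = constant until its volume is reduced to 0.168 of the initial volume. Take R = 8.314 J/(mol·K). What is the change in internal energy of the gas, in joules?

47000 J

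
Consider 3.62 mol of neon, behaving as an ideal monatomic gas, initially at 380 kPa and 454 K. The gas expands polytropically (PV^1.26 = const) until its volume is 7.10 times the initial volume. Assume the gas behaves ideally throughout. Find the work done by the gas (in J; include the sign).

V₁ = nRT₁/P₁ = 3.62×8.314×454/380 = 36.0 L.
Polytropic n=1.26: T₂ = T₁(V₁/V₂)^(n−1) = 454×(0.141)^0.26 = 273 K; P₂ = P₁(V₁/V₂)^n = 32.2 kPa.
W = (P₁V₁−P₂V₂)/(n−1) = (380×36.0−32.2×255)/0.26 = 21000 J.

21000 J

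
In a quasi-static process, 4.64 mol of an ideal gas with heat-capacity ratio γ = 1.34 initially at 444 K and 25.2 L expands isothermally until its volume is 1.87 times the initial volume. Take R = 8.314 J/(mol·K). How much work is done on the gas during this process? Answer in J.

P₁ = nRT₁/V₁ = 4.64×8.314×444/25.2 = 680 kPa.
Isothermal: T stays 444 K; PV = const ⇒ V₂ = 47.1 L, P₂ = 363 kPa.
W = nRT ln(V₂/V₁) = 4.64×8.314×444×ln(1.87) = 10700 J.
Work done on the gas = −W_by = -10700 J.

-10700 J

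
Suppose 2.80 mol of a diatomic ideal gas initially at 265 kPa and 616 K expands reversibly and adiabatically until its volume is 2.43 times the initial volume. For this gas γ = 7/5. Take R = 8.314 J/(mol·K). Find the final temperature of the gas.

V₁ = nRT₁/P₁ = 2.80×8.314×616/265 = 54.1 L.
Adiabatic: TV^(γ−1) = const ⇒ T₂ = 616×(0.412)^0.400 = 432 K; PV^γ = const ⇒ P₂ = 76.5 kPa.

432 K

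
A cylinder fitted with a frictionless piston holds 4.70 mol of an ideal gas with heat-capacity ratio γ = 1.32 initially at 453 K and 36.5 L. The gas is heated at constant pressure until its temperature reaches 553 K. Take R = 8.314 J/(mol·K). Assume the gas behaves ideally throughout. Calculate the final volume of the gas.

P₁ = nRT₁/V₁ = 4.70×8.314×453/36.5 = 485 kPa.
Isobaric: P stays 485 kPa; V/T = const ⇒ T₂ = 553 K, V₂ = 44.6 L.

44.6 L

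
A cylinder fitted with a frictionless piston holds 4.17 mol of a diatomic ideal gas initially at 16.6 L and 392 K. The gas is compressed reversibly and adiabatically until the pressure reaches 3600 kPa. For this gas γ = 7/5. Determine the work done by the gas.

-17900 J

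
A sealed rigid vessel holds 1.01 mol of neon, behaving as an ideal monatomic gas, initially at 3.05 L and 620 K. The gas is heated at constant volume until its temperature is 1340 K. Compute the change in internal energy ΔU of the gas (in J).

9070 J

P₁ = nRT₁/V₁ = 1.01×8.314×620/3.05 = 1710 kPa.
Isochoric: V stays 3.05 L; P/T = const ⇒ T₂ = 1340 K, P₂ = 3690 kPa.
For an ideal gas ΔU = nCvΔT with Cv = (3/2)R = 12.5 J/(mol·K).
ΔU = 1.01×12.5×(1340−620) = 9070 J.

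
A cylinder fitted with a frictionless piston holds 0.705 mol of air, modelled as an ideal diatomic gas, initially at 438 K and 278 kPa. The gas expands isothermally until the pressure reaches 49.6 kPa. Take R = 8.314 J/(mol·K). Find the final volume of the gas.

51.8 L

V₁ = nRT₁/P₁ = 0.705×8.314×438/278 = 9.23 L.
Isothermal: T stays 438 K; PV = const ⇒ V₂ = 51.8 L, P₂ = 49.6 kPa.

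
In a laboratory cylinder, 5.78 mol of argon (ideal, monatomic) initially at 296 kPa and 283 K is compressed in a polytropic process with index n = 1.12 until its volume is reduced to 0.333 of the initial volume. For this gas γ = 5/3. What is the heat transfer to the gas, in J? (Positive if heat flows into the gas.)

V₁ = nRT₁/P₁ = 5.78×8.314×283/296 = 45.9 L.
Polytropic n=1.12: T₂ = T₁(V₁/V₂)^(n−1) = 283×(3.00)^0.12 = 323 K; P₂ = P₁(V₁/V₂)^n = 1010 kPa.
W = (P₁V₁−P₂V₂)/(n−1) = (296×45.9−1010×15.3)/0.12 = -16000 J.
ΔU = nCvΔT = 5.78×12.5×(323−283) = 2880 J.
Q = ΔU + W = -13100 J.

-13100 J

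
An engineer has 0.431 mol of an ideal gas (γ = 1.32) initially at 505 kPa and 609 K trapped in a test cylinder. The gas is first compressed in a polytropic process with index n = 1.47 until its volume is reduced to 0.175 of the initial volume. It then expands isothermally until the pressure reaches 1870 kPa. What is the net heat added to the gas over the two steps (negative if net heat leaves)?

8960 J

V₁ = nRT₁/P₁ = 0.431×8.314×609/505 = 4.32 L.
Step 1 — Polytropic n=1.47: T₂ = T₁(V₁/V₂)^(n−1) = 609×(5.71)^0.47 = 1380 K; P₂ = P₁(V₁/V₂)^n = 6550 kPa.
W = (P₁V₁−P₂V₂)/(n−1) = (505×4.32−6550×0.756)/0.47 = -5890 J.
ΔU = nCvΔT = 0.431×26.0×(1380−609) = 8650 J.
Q = ΔU + W = 2760 J.
State after step 1: P = 6550 kPa, V = 0.756 L, T = 1380 K.
Step 2 — Isothermal: T stays 1380 K; PV = const ⇒ V₂ = 2.65 L, P₂ = 1870 kPa.
ΔU = 0 (ideal gas, T constant).
W = nRT ln(V₂/V₁) = 0.431×8.314×1380×ln(3.50) = 6200 J.
Q = ΔU + W = 6200 J.
Net over both steps: W = 313 J, Q = 8960 J, ΔU = 8650 J.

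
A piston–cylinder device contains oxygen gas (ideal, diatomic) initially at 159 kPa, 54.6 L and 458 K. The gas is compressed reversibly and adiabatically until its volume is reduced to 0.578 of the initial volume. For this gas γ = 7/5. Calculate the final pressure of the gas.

343 kPa

Adiabatic: TV^(γ−1) = const ⇒ T₂ = 458×(1.73)^0.400 = 570 K; PV^γ = const ⇒ P₂ = 343 kPa.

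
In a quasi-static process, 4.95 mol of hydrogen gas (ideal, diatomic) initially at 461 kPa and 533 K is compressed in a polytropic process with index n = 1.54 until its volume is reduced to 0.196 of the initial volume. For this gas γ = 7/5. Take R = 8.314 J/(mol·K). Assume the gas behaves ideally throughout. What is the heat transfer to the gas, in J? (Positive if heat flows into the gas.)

20100 J

V₁ = nRT₁/P₁ = 4.95×8.314×533/461 = 47.6 L.
Polytropic n=1.54: T₂ = T₁(V₁/V₂)^(n−1) = 533×(5.10)^0.54 = 1290 K; P₂ = P₁(V₁/V₂)^n = 5670 kPa.
W = (P₁V₁−P₂V₂)/(n−1) = (461×47.6−5670×9.33)/0.54 = -57300 J.
ΔU = nCvΔT = 4.95×20.8×(1290−533) = 77400 J.
Q = ΔU + W = 20100 J.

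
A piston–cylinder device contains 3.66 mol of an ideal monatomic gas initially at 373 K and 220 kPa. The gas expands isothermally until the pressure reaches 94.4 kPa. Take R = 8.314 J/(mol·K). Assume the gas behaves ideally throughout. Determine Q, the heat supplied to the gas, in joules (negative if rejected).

V₁ = nRT₁/P₁ = 3.66×8.314×373/220 = 51.6 L.
Isothermal: T stays 373 K; PV = const ⇒ V₂ = 120 L, P₂ = 94.4 kPa.
ΔU = 0 (ideal gas, T constant).
W = nRT ln(V₂/V₁) = 3.66×8.314×373×ln(2.33) = 9600 J.
Q = ΔU + W = 9600 J.

9600 J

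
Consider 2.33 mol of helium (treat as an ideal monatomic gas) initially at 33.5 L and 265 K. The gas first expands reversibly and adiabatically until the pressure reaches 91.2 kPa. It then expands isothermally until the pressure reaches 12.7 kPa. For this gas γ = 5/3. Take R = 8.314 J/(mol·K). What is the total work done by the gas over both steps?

P₁ = nRT₁/V₁ = 2.33×8.314×265/33.5 = 153 kPa.
Step 1 — Adiabatic: T₂/T₁ = (P₂/P₁)^((γ−1)/γ) ⇒ T₂ = 265×(0.595)^0.400 = 215 K; V₂ = 45.7 L.
ΔU = nCvΔT = 2.33×12.5×(215−265) = -1440 J.
Q = 0 for an adiabatic process, so W = −ΔU = 1440 J.
State after step 1: P = 91.2 kPa, V = 45.7 L, T = 215 K.
Step 2 — Isothermal: T stays 215 K; PV = const ⇒ V₂ = 328 L, P₂ = 12.7 kPa.
ΔU = 0 (ideal gas, T constant).
W = nRT ln(V₂/V₁) = 2.33×8.314×215×ln(7.18) = 8220 J.
Q = ΔU + W = 8220 J.
Net over both steps: W = 9670 J, Q = 8220 J, ΔU = -1440 J.

9670 J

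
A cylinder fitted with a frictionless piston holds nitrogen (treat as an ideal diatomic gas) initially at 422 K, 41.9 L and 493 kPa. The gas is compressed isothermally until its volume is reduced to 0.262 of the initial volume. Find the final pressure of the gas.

1880 kPa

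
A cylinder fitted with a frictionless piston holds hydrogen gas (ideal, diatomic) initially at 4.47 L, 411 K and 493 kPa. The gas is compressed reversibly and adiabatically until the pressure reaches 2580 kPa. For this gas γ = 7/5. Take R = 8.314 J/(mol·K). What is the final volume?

Adiabatic: T₂/T₁ = (P₂/P₁)^((γ−1)/γ) ⇒ T₂ = 411×(5.23)^0.286 = 659 K; V₂ = 1.37 L.

1.37 L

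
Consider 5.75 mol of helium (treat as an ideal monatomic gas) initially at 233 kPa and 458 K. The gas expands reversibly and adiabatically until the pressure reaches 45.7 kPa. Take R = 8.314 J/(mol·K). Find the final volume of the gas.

250 L

V₁ = nRT₁/P₁ = 5.75×8.314×458/233 = 94.0 L.
Adiabatic: T₂/T₁ = (P₂/P₁)^((γ−1)/γ) ⇒ T₂ = 458×(0.196)^0.400 = 239 K; V₂ = 250 L.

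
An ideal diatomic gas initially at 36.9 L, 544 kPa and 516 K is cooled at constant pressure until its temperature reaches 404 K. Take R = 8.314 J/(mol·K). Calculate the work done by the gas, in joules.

-4360 J

n = P₁V₁/(RT₁) = 544×36.9/(8.314×516) = 4.68 mol.
Isobaric: P stays 544 kPa; V/T = const ⇒ T₂ = 404 K, V₂ = 28.9 L.
W = PΔV = 544×(28.9−36.9) kPa·L = -4360 J.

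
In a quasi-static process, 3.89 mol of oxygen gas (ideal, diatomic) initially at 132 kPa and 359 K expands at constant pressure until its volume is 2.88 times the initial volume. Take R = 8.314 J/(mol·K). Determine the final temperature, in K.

V₁ = nRT₁/P₁ = 3.89×8.314×359/132 = 88.0 L.
Isobaric: P stays 132 kPa; V/T = const ⇒ T₂ = 1030 K, V₂ = 253 L.

1030 K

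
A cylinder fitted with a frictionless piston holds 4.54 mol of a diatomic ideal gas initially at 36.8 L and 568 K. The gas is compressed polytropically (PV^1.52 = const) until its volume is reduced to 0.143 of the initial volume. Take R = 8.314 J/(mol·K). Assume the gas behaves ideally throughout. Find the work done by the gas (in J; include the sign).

-72100 J

P₁ = nRT₁/V₁ = 4.54×8.314×568/36.8 = 583 kPa.
Polytropic n=1.52: T₂ = T₁(V₁/V₂)^(n−1) = 568×(6.99)^0.52 = 1560 K; P₂ = P₁(V₁/V₂)^n = 11200 kPa.
W = (P₁V₁−P₂V₂)/(n−1) = (583×36.8−11200×5.26)/0.52 = -72100 J.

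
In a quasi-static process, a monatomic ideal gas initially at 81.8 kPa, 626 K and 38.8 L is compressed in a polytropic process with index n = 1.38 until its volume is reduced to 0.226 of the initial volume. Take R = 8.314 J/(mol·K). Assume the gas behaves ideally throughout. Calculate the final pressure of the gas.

637 kPa

Polytropic n=1.38: T₂ = T₁(V₁/V₂)^(n−1) = 626×(4.42)^0.38 = 1100 K; P₂ = P₁(V₁/V₂)^n = 637 kPa.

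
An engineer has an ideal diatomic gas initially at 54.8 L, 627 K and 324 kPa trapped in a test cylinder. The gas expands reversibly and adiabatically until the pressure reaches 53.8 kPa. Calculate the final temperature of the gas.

375 K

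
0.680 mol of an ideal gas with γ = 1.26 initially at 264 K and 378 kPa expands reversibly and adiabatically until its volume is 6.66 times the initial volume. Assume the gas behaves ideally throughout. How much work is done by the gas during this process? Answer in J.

V₁ = nRT₁/P₁ = 0.680×8.314×264/378 = 3.95 L.
Adiabatic: TV^(γ−1) = const ⇒ T₂ = 264×(0.150)^0.260 = 161 K; PV^γ = const ⇒ P₂ = 34.7 kPa.
ΔU = nCvΔT = 0.680×32.0×(161−264) = -2230 J.
Q = 0 for an adiabatic process, so W = −ΔU = 2230 J.

2230 J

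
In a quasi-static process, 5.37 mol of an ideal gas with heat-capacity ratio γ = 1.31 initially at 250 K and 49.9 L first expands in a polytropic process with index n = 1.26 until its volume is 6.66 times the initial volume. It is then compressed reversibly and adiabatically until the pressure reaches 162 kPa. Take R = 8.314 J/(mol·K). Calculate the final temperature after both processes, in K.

P₁ = nRT₁/V₁ = 5.37×8.314×250/49.9 = 224 kPa.
Step 1 — Polytropic n=1.26: T₂ = T₁(V₁/V₂)^(n−1) = 250×(0.150)^0.26 = 153 K; P₂ = P₁(V₁/V₂)^n = 20.5 kPa.
W = (P₁V₁−P₂V₂)/(n−1) = (224×49.9−20.5×332)/0.26 = 16700 J.
ΔU = nCvΔT = 5.37×26.8×(153−250) = -14000 J.
Q = ΔU + W = 2690 J.
State after step 1: P = 20.5 kPa, V = 332 L, T = 153 K.
Step 2 — Adiabatic: T₂/T₁ = (P₂/P₁)^((γ−1)/γ) ⇒ T₂ = 153×(7.90)^0.237 = 249 K; V₂ = 68.6 L.
ΔU = nCvΔT = 5.37×26.8×(249−153) = 13900 J.
Q = 0 for an adiabatic process, so W = −ΔU = -13900 J.
Net over both steps: W = 2840 J, Q = 2690 J, ΔU = -143 J.

249 K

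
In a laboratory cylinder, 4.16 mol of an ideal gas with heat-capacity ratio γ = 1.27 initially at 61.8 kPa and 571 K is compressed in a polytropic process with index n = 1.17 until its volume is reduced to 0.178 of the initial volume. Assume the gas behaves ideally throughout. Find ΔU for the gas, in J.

24900 J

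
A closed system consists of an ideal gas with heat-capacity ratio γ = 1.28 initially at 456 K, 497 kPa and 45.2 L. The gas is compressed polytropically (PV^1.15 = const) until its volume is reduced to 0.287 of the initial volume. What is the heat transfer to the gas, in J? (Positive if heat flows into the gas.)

n = P₁V₁/(RT₁) = 497×45.2/(8.314×456) = 5.93 mol.
Polytropic n=1.15: T₂ = T₁(V₁/V₂)^(n−1) = 456×(3.48)^0.15 = 550 K; P₂ = P₁(V₁/V₂)^n = 2090 kPa.
W = (P₁V₁−P₂V₂)/(n−1) = (497×45.2−2090×13.0)/0.15 = -30800 J.
ΔU = nCvΔT = 5.93×29.7×(550−456) = 16500 J.
Q = ΔU + W = -14300 J.

-14300 J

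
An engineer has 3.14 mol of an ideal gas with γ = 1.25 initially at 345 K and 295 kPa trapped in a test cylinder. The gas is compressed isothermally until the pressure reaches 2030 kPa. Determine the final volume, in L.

4.44 L

V₁ = nRT₁/P₁ = 3.14×8.314×345/295 = 30.5 L.
Isothermal: T stays 345 K; PV = const ⇒ V₂ = 4.44 L, P₂ = 2030 kPa.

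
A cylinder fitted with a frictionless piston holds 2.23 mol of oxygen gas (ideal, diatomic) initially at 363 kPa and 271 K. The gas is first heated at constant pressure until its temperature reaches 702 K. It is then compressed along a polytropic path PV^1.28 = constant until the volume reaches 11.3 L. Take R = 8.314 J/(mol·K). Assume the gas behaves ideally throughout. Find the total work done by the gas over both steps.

-9750 J

V₁ = nRT₁/P₁ = 2.23×8.314×271/363 = 13.8 L.
Step 1 — Isobaric: P stays 363 kPa; V/T = const ⇒ T₂ = 702 K, V₂ = 35.9 L.
W = PΔV = 363×(35.9−13.8) kPa·L = 7990 J.
ΔU = nCvΔT = 2.23×20.8×(702−271) = 20000 J.
Q = ΔU + W = nCpΔT = 28000 J.
State after step 1: P = 363 kPa, V = 35.9 L, T = 702 K.
Step 2 — Polytropic n=1.28: T₂ = T₁(V₁/V₂)^(n−1) = 702×(3.17)^0.28 = 970 K; P₂ = P₁(V₁/V₂)^n = 1590 kPa.
W = (P₁V₁−P₂V₂)/(n−1) = (363×35.9−1590×11.3)/0.28 = -17700 J.
ΔU = nCvΔT = 2.23×20.8×(970−702) = 12400 J.
Q = ΔU + W = -5320 J.
Net over both steps: W = -9750 J, Q = 22600 J, ΔU = 32400 J.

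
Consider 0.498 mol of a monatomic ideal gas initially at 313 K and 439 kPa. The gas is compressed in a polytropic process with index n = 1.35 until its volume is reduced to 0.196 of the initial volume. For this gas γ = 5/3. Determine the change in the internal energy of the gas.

V₁ = nRT₁/P₁ = 0.498×8.314×313/439 = 2.95 L.
Polytropic n=1.35: T₂ = T₁(V₁/V₂)^(n−1) = 313×(5.10)^0.35 = 554 K; P₂ = P₁(V₁/V₂)^n = 3960 kPa.
For an ideal gas ΔU = nCvΔT with Cv = (3/2)R = 12.5 J/(mol·K).
ΔU = 0.498×12.5×(554−313) = 1490 J.

1490 J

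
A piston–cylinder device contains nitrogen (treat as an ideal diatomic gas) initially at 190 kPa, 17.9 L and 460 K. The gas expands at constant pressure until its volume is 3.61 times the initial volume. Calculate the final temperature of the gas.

Isobaric: P stays 190 kPa; V/T = const ⇒ T₂ = 1660 K, V₂ = 64.6 L.

1660 K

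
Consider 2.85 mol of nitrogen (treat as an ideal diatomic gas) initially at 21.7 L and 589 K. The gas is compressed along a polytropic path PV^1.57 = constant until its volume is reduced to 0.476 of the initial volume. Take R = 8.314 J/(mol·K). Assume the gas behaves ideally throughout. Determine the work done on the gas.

12900 J

P₁ = nRT₁/V₁ = 2.85×8.314×589/21.7 = 643 kPa.
Polytropic n=1.57: T₂ = T₁(V₁/V₂)^(n−1) = 589×(2.10)^0.57 = 899 K; P₂ = P₁(V₁/V₂)^n = 2060 kPa.
W = (P₁V₁−P₂V₂)/(n−1) = (643×21.7−2060×10.3)/0.57 = -12900 J.
Work done on the gas = −W_by = 12900 J.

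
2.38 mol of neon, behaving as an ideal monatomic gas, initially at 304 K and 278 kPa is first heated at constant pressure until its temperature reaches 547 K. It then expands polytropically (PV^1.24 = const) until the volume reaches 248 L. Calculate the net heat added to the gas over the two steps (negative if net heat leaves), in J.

V₁ = nRT₁/P₁ = 2.38×8.314×304/278 = 21.6 L.
Step 1 — Isobaric: P stays 278 kPa; V/T = const ⇒ T₂ = 547 K, V₂ = 38.9 L.
W = PΔV = 278×(38.9−21.6) kPa·L = 4810 J.
ΔU = nCvΔT = 2.38×12.5×(547−304) = 7210 J.
Q = ΔU + W = nCpΔT = 12000 J.
State after step 1: P = 278 kPa, V = 38.9 L, T = 547 K.
Step 2 — Polytropic n=1.24: T₂ = T₁(V₁/V₂)^(n−1) = 547×(0.157)^0.24 = 351 K; P₂ = P₁(V₁/V₂)^n = 28.0 kPa.
W = (P₁V₁−P₂V₂)/(n−1) = (278×38.9−28.0×248)/0.24 = 16200 J.
ΔU = nCvΔT = 2.38×12.5×(351−547) = -5820 J.
Q = ΔU + W = 10400 J.
Net over both steps: W = 21000 J, Q = 22400 J, ΔU = 1390 J.

22400 J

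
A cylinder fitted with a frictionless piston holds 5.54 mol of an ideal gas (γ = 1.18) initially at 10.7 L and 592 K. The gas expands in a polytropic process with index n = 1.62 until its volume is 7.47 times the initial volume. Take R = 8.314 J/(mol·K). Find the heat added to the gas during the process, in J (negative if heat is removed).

P₁ = nRT₁/V₁ = 5.54×8.314×592/10.7 = 2550 kPa.
Polytropic n=1.62: T₂ = T₁(V₁/V₂)^(n−1) = 592×(0.134)^0.62 = 170 K; P₂ = P₁(V₁/V₂)^n = 98.1 kPa.
W = (P₁V₁−P₂V₂)/(n−1) = (2550×10.7−98.1×79.9)/0.62 = 31300 J.
ΔU = nCvΔT = 5.54×46.2×(170−592) = -108000 J.
Q = ΔU + W = -76600 J.

-76600 J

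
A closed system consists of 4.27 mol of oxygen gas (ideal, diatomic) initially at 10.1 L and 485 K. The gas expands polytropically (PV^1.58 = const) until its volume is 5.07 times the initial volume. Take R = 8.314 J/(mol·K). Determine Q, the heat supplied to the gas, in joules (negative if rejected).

P₁ = nRT₁/V₁ = 4.27×8.314×485/10.1 = 1700 kPa.
Polytropic n=1.58: T₂ = T₁(V₁/V₂)^(n−1) = 485×(0.197)^0.58 = 189 K; P₂ = P₁(V₁/V₂)^n = 131 kPa.
W = (P₁V₁−P₂V₂)/(n−1) = (1700×10.1−131×51.2)/0.58 = 18100 J.
ΔU = nCvΔT = 4.27×20.8×(189−485) = -26300 J.
Q = ΔU + W = -8150 J.

-8150 J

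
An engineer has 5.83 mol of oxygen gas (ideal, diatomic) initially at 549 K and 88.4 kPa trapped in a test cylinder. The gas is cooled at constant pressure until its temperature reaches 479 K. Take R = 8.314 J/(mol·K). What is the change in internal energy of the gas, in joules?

-8480 J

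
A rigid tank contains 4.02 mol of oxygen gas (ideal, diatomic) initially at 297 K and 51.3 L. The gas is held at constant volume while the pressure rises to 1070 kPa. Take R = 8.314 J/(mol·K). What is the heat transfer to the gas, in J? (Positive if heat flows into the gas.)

112000 J

P₁ = nRT₁/V₁ = 4.02×8.314×297/51.3 = 193 kPa.
Isochoric: V stays 51.3 L; P/T = const ⇒ T₂ = 1640 K, P₂ = 1070 kPa.
W = 0 (no volume change).
ΔU = nCvΔT = 4.02×20.8×(1640−297) = 112000 J.
Q = ΔU = 112000 J.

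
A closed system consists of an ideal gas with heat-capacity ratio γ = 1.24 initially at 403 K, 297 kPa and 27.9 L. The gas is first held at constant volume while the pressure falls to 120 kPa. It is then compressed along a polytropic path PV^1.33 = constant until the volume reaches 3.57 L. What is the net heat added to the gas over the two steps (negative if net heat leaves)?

n = P₁V₁/(RT₁) = 297×27.9/(8.314×403) = 2.47 mol.
Step 1 — Isochoric: V stays 27.9 L; P/T = const ⇒ T₂ = 163 K, P₂ = 120 kPa.
W = 0 (no volume change).
ΔU = nCvΔT = 2.47×34.6×(163−403) = -20600 J.
Q = ΔU = -20600 J.
State after step 1: P = 120 kPa, V = 27.9 L, T = 163 K.
Step 2 — Polytropic n=1.33: T₂ = T₁(V₁/V₂)^(n−1) = 163×(7.82)^0.33 = 321 K; P₂ = P₁(V₁/V₂)^n = 1850 kPa.
W = (P₁V₁−P₂V₂)/(n−1) = (120×27.9−1850×3.57)/0.33 = -9850 J.
ΔU = nCvΔT = 2.47×34.6×(321−163) = 13500 J.
Q = ΔU + W = 3690 J.
Net over both steps: W = -9850 J, Q = -16900 J, ΔU = -7030 J.

-16900 J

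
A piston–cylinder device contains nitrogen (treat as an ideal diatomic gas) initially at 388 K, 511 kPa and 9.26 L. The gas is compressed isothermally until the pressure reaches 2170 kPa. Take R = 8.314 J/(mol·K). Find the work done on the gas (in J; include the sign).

n = P₁V₁/(RT₁) = 511×9.26/(8.314×388) = 1.47 mol.
Isothermal: T stays 388 K; PV = const ⇒ V₂ = 2.18 L, P₂ = 2170 kPa.
W = nRT ln(V₂/V₁) = 1.47×8.314×388×ln(0.235) = -6840 J.
Work done on the gas = −W_by = 6840 J.

6840 J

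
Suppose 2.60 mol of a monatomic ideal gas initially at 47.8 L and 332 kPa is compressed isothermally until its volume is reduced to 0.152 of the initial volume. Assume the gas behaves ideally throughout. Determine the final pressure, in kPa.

T₁ = P₁V₁/(nR) = 332×47.8/(2.60×8.314) = 734 K.
Isothermal: T stays 734 K; PV = const ⇒ V₂ = 7.27 L, P₂ = 2180 kPa.

2180 kPa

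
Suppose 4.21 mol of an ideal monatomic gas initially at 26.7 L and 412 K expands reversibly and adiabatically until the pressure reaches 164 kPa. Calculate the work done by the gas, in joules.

P₁ = nRT₁/V₁ = 4.21×8.314×412/26.7 = 540 kPa.
Adiabatic: T₂/T₁ = (P₂/P₁)^((γ−1)/γ) ⇒ T₂ = 412×(0.304)^0.400 = 256 K; V₂ = 54.6 L.
ΔU = nCvΔT = 4.21×12.5×(256−412) = -8200 J.
Q = 0 for an adiabatic process, so W = −ΔU = 8200 J.

8200 J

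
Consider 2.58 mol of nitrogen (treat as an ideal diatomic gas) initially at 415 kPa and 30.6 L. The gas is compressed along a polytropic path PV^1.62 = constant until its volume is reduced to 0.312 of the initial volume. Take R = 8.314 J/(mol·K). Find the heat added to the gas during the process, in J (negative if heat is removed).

T₁ = P₁V₁/(nR) = 415×30.6/(2.58×8.314) = 592 K.
Polytropic n=1.62: T₂ = T₁(V₁/V₂)^(n−1) = 592×(3.21)^0.62 = 1220 K; P₂ = P₁(V₁/V₂)^n = 2740 kPa.
W = (P₁V₁−P₂V₂)/(n−1) = (415×30.6−2740×9.55)/0.62 = -21700 J.
ΔU = nCvΔT = 2.58×20.8×(1220−592) = 33600 J.
Q = ΔU + W = 11900 J.

11900 J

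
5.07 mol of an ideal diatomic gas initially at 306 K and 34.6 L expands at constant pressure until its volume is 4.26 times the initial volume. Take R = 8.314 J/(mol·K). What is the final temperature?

P₁ = nRT₁/V₁ = 5.07×8.314×306/34.6 = 373 kPa.
Isobaric: P stays 373 kPa; V/T = const ⇒ T₂ = 1300 K, V₂ = 147 L.

1300 K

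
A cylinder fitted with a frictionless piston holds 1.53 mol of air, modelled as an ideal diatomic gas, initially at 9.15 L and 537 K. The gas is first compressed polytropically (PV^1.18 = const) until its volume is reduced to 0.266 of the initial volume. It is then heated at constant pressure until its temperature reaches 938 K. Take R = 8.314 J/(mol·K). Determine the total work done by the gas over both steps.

P₁ = nRT₁/V₁ = 1.53×8.314×537/9.15 = 747 kPa.
Step 1 — Polytropic n=1.18: T₂ = T₁(V₁/V₂)^(n−1) = 537×(3.76)^0.18 = 682 K; P₂ = P₁(V₁/V₂)^n = 3560 kPa.
W = (P₁V₁−P₂V₂)/(n−1) = (747×9.15−3560×2.43)/0.18 = -10200 J.
ΔU = nCvΔT = 1.53×20.8×(682−537) = 4600 J.
Q = ΔU + W = -5620 J.
State after step 1: P = 3560 kPa, V = 2.43 L, T = 682 K.
Step 2 — Isobaric: P stays 3560 kPa; V/T = const ⇒ T₂ = 938 K, V₂ = 3.35 L.
W = PΔV = 3560×(3.35−2.43) kPa·L = 3260 J.
ΔU = nCvΔT = 1.53×20.8×(938−682) = 8160 J.
Q = ΔU + W = nCpΔT = 11400 J.
Net over both steps: W = -6950 J, Q = 5800 J, ΔU = 12800 J.

-6950 J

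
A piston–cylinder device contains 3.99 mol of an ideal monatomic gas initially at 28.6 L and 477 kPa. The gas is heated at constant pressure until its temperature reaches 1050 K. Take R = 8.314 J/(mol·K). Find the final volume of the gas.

73.0 L

T₁ = P₁V₁/(nR) = 477×28.6/(3.99×8.314) = 411 K.
Isobaric: P stays 477 kPa; V/T = const ⇒ T₂ = 1050 K, V₂ = 73.0 L.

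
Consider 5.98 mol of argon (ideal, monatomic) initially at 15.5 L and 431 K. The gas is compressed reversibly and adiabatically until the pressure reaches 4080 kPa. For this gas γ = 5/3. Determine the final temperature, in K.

P₁ = nRT₁/V₁ = 5.98×8.314×431/15.5 = 1380 kPa.
Adiabatic: T₂/T₁ = (P₂/P₁)^((γ−1)/γ) ⇒ T₂ = 431×(2.95)^0.400 = 664 K; V₂ = 8.10 L.

664 K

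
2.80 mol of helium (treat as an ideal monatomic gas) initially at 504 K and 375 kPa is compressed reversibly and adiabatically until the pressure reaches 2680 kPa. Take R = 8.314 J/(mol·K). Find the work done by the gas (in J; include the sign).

-21000 J

V₁ = nRT₁/P₁ = 2.80×8.314×504/375 = 31.3 L.
Adiabatic: T₂/T₁ = (P₂/P₁)^((γ−1)/γ) ⇒ T₂ = 504×(7.15)^0.400 = 1110 K; V₂ = 9.61 L.
ΔU = nCvΔT = 2.80×12.5×(1110−504) = 21000 J.
Q = 0 for an adiabatic process, so W = −ΔU = -21000 J.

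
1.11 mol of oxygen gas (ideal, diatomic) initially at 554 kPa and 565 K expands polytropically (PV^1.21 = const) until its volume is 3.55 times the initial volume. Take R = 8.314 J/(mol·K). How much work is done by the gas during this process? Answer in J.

5800 J

V₁ = nRT₁/P₁ = 1.11×8.314×565/554 = 9.41 L.
Polytropic n=1.21: T₂ = T₁(V₁/V₂)^(n−1) = 565×(0.282)^0.21 = 433 K; P₂ = P₁(V₁/V₂)^n = 120 kPa.
W = (P₁V₁−P₂V₂)/(n−1) = (554×9.41−120×33.4)/0.21 = 5800 J.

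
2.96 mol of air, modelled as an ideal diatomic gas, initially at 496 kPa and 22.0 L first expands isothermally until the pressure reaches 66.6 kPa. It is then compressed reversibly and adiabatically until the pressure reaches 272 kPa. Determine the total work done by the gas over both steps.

8410 J

T₁ = P₁V₁/(nR) = 496×22.0/(2.96×8.314) = 443 K.
Step 1 — Isothermal: T stays 443 K; PV = const ⇒ V₂ = 164 L, P₂ = 66.6 kPa.
ΔU = 0 (ideal gas, T constant).
W = nRT ln(V₂/V₁) = 2.96×8.314×443×ln(7.45) = 21900 J.
Q = ΔU + W = 21900 J.
State after step 1: P = 66.6 kPa, V = 164 L, T = 443 K.
Step 2 — Adiabatic: T₂/T₁ = (P₂/P₁)^((γ−1)/γ) ⇒ T₂ = 443×(4.08)^0.286 = 663 K; V₂ = 60.0 L.
ΔU = nCvΔT = 2.96×20.8×(663−443) = 13500 J.
Q = 0 for an adiabatic process, so W = −ΔU = -13500 J.
Net over both steps: W = 8410 J, Q = 21900 J, ΔU = 13500 J.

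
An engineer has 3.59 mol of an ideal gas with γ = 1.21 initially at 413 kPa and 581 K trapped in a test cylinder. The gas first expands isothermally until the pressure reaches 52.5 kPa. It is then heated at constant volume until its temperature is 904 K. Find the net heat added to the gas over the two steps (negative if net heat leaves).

V₁ = nRT₁/P₁ = 3.59×8.314×581/413 = 42.0 L.
Step 1 — Isothermal: T stays 581 K; PV = const ⇒ V₂ = 330 L, P₂ = 52.5 kPa.
ΔU = 0 (ideal gas, T constant).
W = nRT ln(V₂/V₁) = 3.59×8.314×581×ln(7.87) = 35800 J.
Q = ΔU + W = 35800 J.
State after step 1: P = 52.5 kPa, V = 330 L, T = 581 K.
Step 2 — Isochoric: V stays 330 L; P/T = const ⇒ T₂ = 904 K, P₂ = 81.7 kPa.
W = 0 (no volume change).
ΔU = nCvΔT = 3.59×39.6×(904−581) = 45900 J.
Q = ΔU = 45900 J.
Net over both steps: W = 35800 J, Q = 81700 J, ΔU = 45900 J.

81700 J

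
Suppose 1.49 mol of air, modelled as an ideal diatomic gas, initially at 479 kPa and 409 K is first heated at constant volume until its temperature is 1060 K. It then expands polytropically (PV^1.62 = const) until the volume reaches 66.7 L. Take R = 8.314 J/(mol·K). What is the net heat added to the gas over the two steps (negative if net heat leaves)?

12200 J

V₁ = nRT₁/P₁ = 1.49×8.314×409/479 = 10.6 L.
Step 1 — Isochoric: V stays 10.6 L; P/T = const ⇒ T₂ = 1060 K, P₂ = 1240 kPa.
W = 0 (no volume change).
ΔU = nCvΔT = 1.49×20.8×(1060−409) = 20200 J.
Q = ΔU = 20200 J.
State after step 1: P = 1240 kPa, V = 10.6 L, T = 1060 K.
Step 2 — Polytropic n=1.62: T₂ = T₁(V₁/V₂)^(n−1) = 1060×(0.159)^0.62 = 338 K; P₂ = P₁(V₁/V₂)^n = 62.9 kPa.
W = (P₁V₁−P₂V₂)/(n−1) = (1240×10.6−62.9×66.7)/0.62 = 14400 J.
ΔU = nCvΔT = 1.49×20.8×(338−1060) = -22300 J.
Q = ΔU + W = -7930 J.
Net over both steps: W = 14400 J, Q = 12200 J, ΔU = -2190 J.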